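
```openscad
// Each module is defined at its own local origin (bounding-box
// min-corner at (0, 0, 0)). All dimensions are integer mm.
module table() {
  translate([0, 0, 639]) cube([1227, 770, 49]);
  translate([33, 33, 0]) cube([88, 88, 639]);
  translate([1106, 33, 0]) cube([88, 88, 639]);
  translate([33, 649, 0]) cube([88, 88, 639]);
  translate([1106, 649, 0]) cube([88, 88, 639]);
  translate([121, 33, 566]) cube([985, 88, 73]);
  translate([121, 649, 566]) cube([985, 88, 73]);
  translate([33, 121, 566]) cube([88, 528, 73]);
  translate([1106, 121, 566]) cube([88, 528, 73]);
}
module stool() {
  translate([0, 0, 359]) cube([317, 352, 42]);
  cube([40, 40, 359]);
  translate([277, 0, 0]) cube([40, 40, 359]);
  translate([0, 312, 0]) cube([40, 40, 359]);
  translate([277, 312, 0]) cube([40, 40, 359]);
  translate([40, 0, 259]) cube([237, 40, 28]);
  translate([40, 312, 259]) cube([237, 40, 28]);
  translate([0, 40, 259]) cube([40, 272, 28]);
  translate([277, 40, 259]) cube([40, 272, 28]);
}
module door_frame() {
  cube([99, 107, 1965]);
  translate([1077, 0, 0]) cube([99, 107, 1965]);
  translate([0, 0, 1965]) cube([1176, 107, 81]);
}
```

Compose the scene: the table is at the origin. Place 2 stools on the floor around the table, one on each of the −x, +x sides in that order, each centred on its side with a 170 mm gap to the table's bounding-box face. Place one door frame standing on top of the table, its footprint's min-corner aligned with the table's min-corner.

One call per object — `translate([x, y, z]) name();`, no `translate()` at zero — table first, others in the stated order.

table();
translate([-487, 209, 0]) stool();
translate([1397, 209, 0]) stool();
translate([0, 0, 688]) door_frame();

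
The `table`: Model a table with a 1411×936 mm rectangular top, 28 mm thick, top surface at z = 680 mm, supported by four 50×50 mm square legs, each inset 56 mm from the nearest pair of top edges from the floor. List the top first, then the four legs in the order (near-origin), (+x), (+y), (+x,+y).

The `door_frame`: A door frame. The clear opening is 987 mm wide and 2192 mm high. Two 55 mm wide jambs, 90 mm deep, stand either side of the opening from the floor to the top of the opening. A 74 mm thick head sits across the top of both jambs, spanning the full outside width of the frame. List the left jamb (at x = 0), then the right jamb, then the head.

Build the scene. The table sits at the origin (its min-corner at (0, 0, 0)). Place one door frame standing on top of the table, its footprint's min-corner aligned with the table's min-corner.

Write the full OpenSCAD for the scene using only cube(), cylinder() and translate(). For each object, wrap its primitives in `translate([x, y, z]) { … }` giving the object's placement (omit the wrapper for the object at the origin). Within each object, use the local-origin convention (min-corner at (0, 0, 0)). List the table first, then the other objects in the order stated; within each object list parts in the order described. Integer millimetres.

translate([0, 0, 652]) cube([1411, 936, 28]);
translate([56, 56, 0]) cube([50, 50, 652]);
translate([1305, 56, 0]) cube([50, 50, 652]);
translate([56, 830, 0]) cube([50, 50, 652]);
translate([1305, 830, 0]) cube([50, 50, 652]);
translate([0, 0, 680]) {
  cube([55, 90, 2192]);
  translate([1042, 0, 0]) cube([55, 90, 2192]);
  translate([0, 0, 2192]) cube([1097, 90, 74]);
}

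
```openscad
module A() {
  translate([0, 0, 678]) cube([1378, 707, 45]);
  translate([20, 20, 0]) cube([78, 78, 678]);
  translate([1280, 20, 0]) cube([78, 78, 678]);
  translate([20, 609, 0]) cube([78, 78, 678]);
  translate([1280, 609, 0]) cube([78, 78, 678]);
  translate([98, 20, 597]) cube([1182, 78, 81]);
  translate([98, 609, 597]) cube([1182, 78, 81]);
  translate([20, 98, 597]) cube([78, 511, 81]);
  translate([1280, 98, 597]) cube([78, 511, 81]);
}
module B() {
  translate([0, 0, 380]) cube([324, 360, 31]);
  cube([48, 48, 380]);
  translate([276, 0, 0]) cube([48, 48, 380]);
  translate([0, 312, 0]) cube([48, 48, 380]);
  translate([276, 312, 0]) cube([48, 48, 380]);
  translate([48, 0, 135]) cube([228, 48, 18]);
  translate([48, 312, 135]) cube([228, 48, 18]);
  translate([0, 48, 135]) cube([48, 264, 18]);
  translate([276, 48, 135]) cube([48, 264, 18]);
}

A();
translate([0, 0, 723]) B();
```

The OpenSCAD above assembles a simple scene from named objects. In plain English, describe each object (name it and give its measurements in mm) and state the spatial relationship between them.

A is a table: top 1378 mm (x) × 707 mm (y), 45 mm thick, upper face at z = 723 mm, on four 78×78 mm square legs, each inset 20 mm from the nearest pair of top edges, running from z = 0 to the bottom of the top. Four apron rails, 78 mm thick and 81 mm tall, run between adjacent legs with their top edges flush with the underside of the top and their outer faces flush with the legs' outer faces.

B is a four-legged stool. The seat is a 324×360×31 mm slab whose top surface is at z = 411 mm; four square legs, each 48×48 mm in cross-section, run from the floor (z = 0) to the underside of the seat, each flush with a corner of the seat. Four stretchers, 48 mm wide and 18 mm tall, connect adjacent legs with their undersides at z = 135 mm, each running between the inner faces of the legs it joins and aligned with the legs' outer faces on the other axis.

The stool is on top of the table.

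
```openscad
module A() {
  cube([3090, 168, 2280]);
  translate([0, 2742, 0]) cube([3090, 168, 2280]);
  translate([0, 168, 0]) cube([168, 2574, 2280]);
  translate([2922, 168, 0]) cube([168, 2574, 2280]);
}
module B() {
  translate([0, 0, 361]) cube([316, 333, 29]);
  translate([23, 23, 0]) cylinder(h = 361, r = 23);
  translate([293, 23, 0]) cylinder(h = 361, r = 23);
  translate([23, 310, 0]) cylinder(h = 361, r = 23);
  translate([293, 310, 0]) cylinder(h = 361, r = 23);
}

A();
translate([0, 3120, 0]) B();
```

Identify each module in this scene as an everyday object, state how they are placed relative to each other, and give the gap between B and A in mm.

A is a house frame. B is a stool. The stool is on the floor beside the house frame on its +y side. The gap between the stool and the house frame is 210 mm.

The stool's nearest face is 210 mm from the house frame's +y face.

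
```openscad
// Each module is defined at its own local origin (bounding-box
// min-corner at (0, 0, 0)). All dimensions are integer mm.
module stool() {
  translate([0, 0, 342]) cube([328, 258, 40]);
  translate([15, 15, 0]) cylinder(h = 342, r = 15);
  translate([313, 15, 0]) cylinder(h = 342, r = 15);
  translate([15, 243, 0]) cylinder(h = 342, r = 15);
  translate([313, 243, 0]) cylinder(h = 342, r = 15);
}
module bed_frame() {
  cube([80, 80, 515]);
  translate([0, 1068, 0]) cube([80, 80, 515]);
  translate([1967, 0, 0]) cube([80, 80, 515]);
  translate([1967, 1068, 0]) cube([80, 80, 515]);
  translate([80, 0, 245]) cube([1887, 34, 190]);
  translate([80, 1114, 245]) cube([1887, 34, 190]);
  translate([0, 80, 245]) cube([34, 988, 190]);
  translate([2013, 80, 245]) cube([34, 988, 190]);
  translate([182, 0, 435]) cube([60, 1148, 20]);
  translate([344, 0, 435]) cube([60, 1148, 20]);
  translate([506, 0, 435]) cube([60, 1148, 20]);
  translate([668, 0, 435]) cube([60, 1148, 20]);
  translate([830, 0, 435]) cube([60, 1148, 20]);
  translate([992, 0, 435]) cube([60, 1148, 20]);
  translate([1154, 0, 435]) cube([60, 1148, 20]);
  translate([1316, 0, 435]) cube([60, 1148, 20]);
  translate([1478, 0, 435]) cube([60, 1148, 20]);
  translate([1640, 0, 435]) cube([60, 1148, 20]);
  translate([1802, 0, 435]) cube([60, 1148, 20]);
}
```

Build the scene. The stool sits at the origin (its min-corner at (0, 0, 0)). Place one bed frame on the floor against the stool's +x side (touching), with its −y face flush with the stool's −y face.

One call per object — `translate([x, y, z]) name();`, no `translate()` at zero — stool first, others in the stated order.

stool();
translate([328, 0, 0]) bed_frame();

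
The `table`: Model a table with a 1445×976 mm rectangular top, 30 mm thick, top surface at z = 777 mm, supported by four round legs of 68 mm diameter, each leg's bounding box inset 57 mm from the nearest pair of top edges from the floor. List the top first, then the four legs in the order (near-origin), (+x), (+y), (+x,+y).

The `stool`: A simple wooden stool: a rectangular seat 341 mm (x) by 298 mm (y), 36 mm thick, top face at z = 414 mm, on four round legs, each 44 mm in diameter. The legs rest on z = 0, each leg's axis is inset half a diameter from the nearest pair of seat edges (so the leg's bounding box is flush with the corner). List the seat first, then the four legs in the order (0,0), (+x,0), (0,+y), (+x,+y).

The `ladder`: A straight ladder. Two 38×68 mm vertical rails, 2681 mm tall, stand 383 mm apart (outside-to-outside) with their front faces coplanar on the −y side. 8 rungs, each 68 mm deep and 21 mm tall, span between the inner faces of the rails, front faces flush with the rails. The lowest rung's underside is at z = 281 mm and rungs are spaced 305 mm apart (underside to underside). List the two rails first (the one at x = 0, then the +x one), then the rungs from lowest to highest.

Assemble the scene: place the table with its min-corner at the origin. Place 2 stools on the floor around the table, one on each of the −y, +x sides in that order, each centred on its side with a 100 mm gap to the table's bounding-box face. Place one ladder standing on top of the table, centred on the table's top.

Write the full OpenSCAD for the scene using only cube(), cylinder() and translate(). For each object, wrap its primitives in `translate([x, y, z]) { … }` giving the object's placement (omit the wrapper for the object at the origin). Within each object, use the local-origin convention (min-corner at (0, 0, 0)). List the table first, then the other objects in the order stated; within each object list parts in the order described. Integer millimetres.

translate([0, 0, 747]) cube([1445, 976, 30]);
translate([91, 91, 0]) cylinder(h = 747, r = 34);
translate([1354, 91, 0]) cylinder(h = 747, r = 34);
translate([91, 885, 0]) cylinder(h = 747, r = 34);
translate([1354, 885, 0]) cylinder(h = 747, r = 34);
translate([552, -398, 0]) {
  translate([0, 0, 378]) cube([341, 298, 36]);
  translate([22, 22, 0]) cylinder(h = 378, r = 22);
  translate([319, 22, 0]) cylinder(h = 378, r = 22);
  translate([22, 276, 0]) cylinder(h = 378, r = 22);
  translate([319, 276, 0]) cylinder(h = 378, r = 22);
}
translate([1545, 339, 0]) {
  translate([0, 0, 378]) cube([341, 298, 36]);
  translate([22, 22, 0]) cylinder(h = 378, r = 22);
  translate([319, 22, 0]) cylinder(h = 378, r = 22);
  translate([22, 276, 0]) cylinder(h = 378, r = 22);
  translate([319, 276, 0]) cylinder(h = 378, r = 22);
}
translate([531, 454, 777]) {
  cube([38, 68, 2681]);
  translate([345, 0, 0]) cube([38, 68, 2681]);
  translate([38, 0, 281]) cube([307, 68, 21]);
  translate([38, 0, 586]) cube([307, 68, 21]);
  translate([38, 0, 891]) cube([307, 68, 21]);
  translate([38, 0, 1196]) cube([307, 68, 21]);
  translate([38, 0, 1501]) cube([307, 68, 21]);
  translate([38, 0, 1806]) cube([307, 68, 21]);
  translate([38, 0, 2111]) cube([307, 68, 21]);
  translate([38, 0, 2416]) cube([307, 68, 21]);
}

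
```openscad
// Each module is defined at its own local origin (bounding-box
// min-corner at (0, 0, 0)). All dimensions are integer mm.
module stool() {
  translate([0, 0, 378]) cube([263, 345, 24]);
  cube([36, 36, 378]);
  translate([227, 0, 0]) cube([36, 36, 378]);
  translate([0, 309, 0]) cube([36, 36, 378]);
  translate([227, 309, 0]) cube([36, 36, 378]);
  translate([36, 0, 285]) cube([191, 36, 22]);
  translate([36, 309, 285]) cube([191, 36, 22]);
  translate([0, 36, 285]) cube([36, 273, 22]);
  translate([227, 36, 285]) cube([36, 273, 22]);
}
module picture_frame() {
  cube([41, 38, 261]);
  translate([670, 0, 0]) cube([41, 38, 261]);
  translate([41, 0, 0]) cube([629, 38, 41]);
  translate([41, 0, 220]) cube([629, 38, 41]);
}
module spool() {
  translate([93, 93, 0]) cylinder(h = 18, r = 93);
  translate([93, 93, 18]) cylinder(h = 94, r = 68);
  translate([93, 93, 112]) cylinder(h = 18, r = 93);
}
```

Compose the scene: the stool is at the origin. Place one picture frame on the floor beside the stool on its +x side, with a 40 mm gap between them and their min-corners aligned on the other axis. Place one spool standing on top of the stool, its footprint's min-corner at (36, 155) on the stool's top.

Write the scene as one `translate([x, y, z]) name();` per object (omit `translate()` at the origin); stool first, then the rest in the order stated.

stool();
translate([303, 0, 0]) picture_frame();
translate([36, 155, 402]) spool();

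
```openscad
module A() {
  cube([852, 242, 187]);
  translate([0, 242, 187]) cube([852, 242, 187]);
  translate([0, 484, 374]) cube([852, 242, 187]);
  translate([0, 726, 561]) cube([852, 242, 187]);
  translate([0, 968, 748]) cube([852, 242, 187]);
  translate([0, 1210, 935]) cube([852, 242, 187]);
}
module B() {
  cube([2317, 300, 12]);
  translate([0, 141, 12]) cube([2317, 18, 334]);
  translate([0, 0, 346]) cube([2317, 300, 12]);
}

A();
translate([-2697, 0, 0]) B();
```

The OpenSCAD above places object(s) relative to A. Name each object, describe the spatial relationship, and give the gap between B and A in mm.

The I-beam's nearest face is 380 mm from the staircase's −x face.

A is a staircase. B is an I-beam. The I-beam is on the floor beside the staircase on its −x side. The gap between the I-beam and the staircase is 380 mm.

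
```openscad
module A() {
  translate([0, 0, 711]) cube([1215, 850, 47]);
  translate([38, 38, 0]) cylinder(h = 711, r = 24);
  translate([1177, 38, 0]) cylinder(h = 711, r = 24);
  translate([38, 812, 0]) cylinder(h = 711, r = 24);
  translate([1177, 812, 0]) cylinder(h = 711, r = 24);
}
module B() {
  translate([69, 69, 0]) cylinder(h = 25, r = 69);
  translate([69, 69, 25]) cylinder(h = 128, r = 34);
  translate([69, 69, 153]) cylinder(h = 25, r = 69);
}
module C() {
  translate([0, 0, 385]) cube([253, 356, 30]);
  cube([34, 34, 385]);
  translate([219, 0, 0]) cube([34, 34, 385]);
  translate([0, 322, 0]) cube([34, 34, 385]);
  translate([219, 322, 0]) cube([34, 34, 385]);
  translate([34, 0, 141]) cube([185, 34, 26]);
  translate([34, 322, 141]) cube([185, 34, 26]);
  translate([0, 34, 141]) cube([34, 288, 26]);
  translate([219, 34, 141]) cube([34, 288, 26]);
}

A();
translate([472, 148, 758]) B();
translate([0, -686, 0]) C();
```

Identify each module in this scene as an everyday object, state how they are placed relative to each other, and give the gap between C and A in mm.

The stool's nearest face is 330 mm from the table's −y face.

A is a table. B is a spool. C is a stool. The spool is on top of the table. The stool is on the floor beside the table on its −y side. The gap between the stool and the table is 330 mm.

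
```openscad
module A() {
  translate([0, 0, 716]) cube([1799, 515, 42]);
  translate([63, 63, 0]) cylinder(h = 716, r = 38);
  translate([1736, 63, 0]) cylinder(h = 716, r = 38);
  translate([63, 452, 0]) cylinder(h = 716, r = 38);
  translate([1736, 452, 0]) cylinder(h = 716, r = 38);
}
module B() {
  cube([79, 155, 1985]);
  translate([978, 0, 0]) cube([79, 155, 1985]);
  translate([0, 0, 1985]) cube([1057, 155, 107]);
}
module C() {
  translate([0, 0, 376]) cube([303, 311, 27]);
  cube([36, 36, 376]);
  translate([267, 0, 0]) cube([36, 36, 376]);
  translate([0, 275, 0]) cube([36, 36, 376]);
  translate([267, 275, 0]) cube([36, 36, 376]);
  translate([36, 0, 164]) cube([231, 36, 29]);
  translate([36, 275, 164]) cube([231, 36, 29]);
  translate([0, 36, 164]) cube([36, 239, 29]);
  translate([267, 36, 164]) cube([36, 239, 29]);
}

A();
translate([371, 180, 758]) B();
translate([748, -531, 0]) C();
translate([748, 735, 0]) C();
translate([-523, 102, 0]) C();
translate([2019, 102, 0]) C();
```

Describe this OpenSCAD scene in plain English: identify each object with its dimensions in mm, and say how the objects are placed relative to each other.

A is a table: top 1799 mm (x) × 515 mm (y), 42 mm thick, upper face at z = 758 mm, on four round legs of 76 mm diameter, each leg's bounding box inset 25 mm from the nearest pair of top edges, running from z = 0 to the bottom of the top.

B is a rectangular door frame: two vertical jambs of 79×155 mm section, 1985 mm tall, with a clear opening 899 mm wide between their inner faces. A header 107 mm tall and 155 mm deep lies on top of the jambs and spans the full outside width.

C is a four-legged stool. The seat is a 303×311×27 mm slab whose top surface is at z = 403 mm; four square legs, each 36×36 mm in cross-section, run from the floor (z = 0) to the underside of the seat, each flush with a corner of the seat. Four stretchers, 36 mm wide and 29 mm tall, connect adjacent legs with their undersides at z = 164 mm, each running between the inner faces of the legs it joins and aligned with the legs' outer faces on the other axis.

The door frame is on top of the table, centred. Four stools sit around the table at the −y, +y, −x, +x sides.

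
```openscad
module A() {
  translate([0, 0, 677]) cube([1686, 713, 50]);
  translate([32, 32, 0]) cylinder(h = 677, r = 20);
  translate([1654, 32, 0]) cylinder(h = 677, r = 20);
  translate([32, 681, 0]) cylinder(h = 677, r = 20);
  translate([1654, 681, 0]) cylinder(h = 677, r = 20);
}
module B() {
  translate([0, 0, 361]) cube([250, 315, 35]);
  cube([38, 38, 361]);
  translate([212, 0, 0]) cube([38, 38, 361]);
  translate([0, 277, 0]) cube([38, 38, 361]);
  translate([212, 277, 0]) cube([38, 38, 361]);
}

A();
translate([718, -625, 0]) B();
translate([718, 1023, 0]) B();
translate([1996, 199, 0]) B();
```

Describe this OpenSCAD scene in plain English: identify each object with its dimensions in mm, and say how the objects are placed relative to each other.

A is a table with a 1686×713 mm rectangular top, 50 mm thick, top surface at z = 727 mm, supported by four round legs of 40 mm diameter, each leg's bounding box inset 12 mm from the nearest pair of top edges, running from the floor.

B is a simple wooden stool: a rectangular seat 250 mm (x) by 315 mm (y), 35 mm thick, top face at z = 396 mm, on four square legs, each 38×38 mm in cross-section. The legs rest on z = 0, each flush with a corner of the seat.

Three stools sit around the table at the −y, +y, +x sides.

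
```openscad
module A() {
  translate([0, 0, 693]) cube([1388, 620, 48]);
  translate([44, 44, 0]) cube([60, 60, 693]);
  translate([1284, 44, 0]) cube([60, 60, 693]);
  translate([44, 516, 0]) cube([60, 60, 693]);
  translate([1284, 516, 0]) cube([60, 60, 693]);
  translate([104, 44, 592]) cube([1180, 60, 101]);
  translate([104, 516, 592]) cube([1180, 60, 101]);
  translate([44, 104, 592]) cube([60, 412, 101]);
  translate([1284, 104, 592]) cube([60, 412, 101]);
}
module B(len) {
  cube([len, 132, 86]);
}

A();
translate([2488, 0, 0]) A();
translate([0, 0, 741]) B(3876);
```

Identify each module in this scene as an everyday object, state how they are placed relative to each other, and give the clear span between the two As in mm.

A is a table. B is a beam. A beam spans the tops of two tables. The clear span between the two tables is 1100 mm.

Second table starts at x = 2488; first ends at x = 1388; clear span = 2488 − 1388 = 1100 mm.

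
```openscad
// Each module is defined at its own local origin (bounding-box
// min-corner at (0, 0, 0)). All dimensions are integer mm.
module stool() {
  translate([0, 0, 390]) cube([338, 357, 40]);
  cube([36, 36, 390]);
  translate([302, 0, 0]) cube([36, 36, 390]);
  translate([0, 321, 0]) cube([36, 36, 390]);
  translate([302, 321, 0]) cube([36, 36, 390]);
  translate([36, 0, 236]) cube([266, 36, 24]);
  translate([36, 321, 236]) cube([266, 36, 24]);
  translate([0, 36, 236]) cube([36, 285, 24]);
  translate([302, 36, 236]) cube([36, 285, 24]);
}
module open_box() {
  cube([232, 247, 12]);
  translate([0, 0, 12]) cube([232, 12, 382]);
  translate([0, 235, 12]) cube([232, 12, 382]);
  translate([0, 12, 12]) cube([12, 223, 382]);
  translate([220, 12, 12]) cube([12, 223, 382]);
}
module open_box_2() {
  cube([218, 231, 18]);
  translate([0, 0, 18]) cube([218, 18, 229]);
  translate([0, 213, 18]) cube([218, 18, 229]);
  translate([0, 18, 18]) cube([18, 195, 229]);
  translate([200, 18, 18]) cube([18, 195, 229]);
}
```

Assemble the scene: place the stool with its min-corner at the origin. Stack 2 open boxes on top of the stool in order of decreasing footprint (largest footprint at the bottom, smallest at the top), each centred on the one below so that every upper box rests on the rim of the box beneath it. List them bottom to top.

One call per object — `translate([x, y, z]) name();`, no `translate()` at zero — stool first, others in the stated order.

stool();
translate([53, 55, 430]) open_box();
translate([60, 63, 824]) open_box_2();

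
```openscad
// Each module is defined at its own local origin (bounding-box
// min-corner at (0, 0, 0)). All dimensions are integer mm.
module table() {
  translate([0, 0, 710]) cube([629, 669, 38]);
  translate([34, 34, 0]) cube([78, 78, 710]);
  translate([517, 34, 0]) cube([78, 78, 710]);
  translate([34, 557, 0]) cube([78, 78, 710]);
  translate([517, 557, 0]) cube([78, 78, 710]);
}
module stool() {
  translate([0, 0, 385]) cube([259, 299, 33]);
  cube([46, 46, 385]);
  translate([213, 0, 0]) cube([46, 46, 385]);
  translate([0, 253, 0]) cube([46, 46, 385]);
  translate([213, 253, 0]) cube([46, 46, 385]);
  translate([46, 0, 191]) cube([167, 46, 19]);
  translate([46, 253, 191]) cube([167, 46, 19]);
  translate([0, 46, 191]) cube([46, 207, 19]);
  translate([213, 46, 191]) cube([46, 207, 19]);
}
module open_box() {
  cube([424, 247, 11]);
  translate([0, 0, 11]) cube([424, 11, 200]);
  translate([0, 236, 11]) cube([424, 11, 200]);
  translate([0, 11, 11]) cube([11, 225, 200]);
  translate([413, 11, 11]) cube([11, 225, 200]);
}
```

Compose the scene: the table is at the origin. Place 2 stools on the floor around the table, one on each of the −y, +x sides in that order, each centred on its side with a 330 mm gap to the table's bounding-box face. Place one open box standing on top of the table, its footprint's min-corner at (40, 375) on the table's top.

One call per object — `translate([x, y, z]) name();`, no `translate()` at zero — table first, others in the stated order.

table();
translate([185, -629, 0]) stool();
translate([959, 185, 0]) stool();
translate([40, 375, 748]) open_box();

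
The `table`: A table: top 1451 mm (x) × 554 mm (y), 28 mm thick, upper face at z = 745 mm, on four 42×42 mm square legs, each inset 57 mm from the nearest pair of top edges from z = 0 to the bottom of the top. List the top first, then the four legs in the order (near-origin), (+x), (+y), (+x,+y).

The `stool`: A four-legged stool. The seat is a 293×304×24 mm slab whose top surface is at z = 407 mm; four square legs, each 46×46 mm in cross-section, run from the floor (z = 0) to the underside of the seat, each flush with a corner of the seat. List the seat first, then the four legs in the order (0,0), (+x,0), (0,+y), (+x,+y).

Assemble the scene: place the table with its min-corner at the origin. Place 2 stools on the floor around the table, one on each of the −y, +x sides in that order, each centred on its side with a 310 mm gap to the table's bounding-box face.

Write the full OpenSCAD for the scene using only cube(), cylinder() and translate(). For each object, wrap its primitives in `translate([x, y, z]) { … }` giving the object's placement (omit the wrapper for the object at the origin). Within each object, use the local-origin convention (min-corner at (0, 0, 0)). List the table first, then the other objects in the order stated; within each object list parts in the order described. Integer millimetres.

translate([0, 0, 717]) cube([1451, 554, 28]);
translate([57, 57, 0]) cube([42, 42, 717]);
translate([1352, 57, 0]) cube([42, 42, 717]);
translate([57, 455, 0]) cube([42, 42, 717]);
translate([1352, 455, 0]) cube([42, 42, 717]);
translate([579, -614, 0]) {
  translate([0, 0, 383]) cube([293, 304, 24]);
  cube([46, 46, 383]);
  translate([247, 0, 0]) cube([46, 46, 383]);
  translate([0, 258, 0]) cube([46, 46, 383]);
  translate([247, 258, 0]) cube([46, 46, 383]);
}
translate([1761, 125, 0]) {
  translate([0, 0, 383]) cube([293, 304, 24]);
  cube([46, 46, 383]);
  translate([247, 0, 0]) cube([46, 46, 383]);
  translate([0, 258, 0]) cube([46, 46, 383]);
  translate([247, 258, 0]) cube([46, 46, 383]);
}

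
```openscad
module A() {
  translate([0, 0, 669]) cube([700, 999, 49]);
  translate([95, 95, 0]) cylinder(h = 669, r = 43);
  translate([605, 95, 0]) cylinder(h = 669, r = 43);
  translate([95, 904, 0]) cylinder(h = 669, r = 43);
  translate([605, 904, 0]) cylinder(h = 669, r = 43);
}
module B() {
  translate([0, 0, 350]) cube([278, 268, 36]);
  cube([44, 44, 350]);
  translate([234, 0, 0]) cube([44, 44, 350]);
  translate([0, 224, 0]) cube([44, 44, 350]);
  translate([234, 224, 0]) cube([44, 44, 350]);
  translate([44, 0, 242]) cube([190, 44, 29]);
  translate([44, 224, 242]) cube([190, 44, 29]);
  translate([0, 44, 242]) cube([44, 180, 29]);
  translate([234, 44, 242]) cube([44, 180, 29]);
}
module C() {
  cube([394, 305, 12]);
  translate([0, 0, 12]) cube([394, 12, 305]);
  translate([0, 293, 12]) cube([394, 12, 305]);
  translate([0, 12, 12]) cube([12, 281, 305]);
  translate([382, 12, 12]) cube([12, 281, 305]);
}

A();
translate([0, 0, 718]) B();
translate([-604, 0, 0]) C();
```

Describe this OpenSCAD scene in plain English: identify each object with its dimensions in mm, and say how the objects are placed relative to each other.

A is a rectangular dining table. The top is 700×999×49 mm with its upper surface at z = 718 mm. It stands on four round legs of 86 mm diameter, each leg's bounding box inset 52 mm from the nearest pair of top edges, running from the floor to the underside of the top.

B is a simple wooden stool: a rectangular seat 278 mm (x) by 268 mm (y), 36 mm thick, top face at z = 386 mm, on four square legs, each 44×44 mm in cross-section. The legs rest on z = 0, each flush with a corner of the seat. Four stretchers, 44 mm wide and 29 mm tall, connect adjacent legs with their undersides at z = 242 mm, each running between the inner faces of the legs it joins and aligned with the legs' outer faces on the other axis.

C is an open-topped rectangular box: outside dimensions 394×305×317 mm, with a uniform wall and base thickness of 12 mm. The base is a full 394×305 slab on the floor; four walls sit on top of the base. The front and back walls (the −y and +y sides) span the full width; the two side walls fit between them.

The stool is on top of the table. The open box is on the floor beside the table on its −x side.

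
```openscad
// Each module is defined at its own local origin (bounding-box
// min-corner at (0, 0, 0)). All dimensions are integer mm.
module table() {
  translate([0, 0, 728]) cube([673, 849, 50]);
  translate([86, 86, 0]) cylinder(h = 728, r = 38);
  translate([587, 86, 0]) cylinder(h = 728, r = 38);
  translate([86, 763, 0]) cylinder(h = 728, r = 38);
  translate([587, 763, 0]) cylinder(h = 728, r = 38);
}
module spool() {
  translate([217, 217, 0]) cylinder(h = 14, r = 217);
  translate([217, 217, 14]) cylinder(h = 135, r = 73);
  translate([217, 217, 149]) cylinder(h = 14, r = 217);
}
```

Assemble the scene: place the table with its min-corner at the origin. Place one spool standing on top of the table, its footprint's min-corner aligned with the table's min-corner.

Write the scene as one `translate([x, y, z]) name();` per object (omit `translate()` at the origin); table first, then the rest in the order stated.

table();
translate([0, 0, 778]) spool();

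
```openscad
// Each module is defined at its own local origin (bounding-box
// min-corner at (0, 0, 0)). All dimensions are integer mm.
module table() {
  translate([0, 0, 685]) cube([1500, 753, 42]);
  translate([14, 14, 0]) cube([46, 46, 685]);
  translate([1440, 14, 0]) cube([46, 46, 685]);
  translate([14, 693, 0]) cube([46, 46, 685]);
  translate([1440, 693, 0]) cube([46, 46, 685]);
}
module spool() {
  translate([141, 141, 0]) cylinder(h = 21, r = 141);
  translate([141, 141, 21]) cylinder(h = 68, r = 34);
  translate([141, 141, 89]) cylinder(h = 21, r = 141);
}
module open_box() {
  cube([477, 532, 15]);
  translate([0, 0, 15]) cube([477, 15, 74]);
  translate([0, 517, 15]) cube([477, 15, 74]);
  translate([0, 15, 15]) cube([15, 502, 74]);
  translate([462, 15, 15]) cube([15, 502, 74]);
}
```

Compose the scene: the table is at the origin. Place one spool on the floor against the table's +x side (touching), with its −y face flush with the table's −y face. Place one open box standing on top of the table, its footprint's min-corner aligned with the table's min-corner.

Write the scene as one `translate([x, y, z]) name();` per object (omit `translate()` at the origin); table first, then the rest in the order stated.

table();
translate([1500, 0, 0]) spool();
translate([0, 0, 727]) open_box();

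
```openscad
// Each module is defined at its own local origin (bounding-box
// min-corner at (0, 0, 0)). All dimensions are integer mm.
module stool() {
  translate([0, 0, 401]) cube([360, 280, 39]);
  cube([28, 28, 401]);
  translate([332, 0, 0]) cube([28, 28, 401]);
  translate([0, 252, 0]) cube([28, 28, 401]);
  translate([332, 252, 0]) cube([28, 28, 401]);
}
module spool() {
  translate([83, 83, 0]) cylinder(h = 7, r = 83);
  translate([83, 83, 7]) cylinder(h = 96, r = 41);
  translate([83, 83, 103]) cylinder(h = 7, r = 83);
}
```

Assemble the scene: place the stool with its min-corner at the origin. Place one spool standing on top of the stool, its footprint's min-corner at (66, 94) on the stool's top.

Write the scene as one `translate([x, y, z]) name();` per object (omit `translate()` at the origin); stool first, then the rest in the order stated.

stool();
translate([66, 94, 440]) spool();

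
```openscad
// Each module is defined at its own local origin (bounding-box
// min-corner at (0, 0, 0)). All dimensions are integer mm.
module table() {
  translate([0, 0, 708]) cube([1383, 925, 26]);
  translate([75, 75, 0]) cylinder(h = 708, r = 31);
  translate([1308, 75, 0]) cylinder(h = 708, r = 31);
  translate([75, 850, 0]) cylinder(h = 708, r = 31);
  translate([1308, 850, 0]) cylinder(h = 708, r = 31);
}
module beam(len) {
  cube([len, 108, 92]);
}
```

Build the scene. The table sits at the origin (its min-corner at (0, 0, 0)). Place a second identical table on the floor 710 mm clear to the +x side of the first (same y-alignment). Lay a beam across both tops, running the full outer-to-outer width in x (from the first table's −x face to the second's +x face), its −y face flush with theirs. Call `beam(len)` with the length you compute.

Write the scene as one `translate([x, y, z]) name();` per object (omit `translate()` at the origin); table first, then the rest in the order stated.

table();
translate([2093, 0, 0]) table();
translate([0, 0, 734]) beam(3476);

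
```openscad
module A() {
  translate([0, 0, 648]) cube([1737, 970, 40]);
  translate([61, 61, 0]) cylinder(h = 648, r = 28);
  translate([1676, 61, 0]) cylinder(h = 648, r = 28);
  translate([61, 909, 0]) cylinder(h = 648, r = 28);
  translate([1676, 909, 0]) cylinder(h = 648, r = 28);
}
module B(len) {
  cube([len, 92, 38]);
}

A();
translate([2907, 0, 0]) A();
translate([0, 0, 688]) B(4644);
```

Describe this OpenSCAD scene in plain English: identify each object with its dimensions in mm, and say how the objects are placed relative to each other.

A is a rectangular dining table. The top is 1737×970×40 mm with its upper surface at z = 688 mm. It stands on four round legs of 56 mm diameter, each leg's bounding box inset 33 mm from the nearest pair of top edges, running from the floor to the underside of the top.

B is a rectangular beam 4644 mm long (x), 92 mm deep (y), 38 mm thick (z).

The beam spans the tops of two tables placed 1170 mm apart, resting at z = 688 mm.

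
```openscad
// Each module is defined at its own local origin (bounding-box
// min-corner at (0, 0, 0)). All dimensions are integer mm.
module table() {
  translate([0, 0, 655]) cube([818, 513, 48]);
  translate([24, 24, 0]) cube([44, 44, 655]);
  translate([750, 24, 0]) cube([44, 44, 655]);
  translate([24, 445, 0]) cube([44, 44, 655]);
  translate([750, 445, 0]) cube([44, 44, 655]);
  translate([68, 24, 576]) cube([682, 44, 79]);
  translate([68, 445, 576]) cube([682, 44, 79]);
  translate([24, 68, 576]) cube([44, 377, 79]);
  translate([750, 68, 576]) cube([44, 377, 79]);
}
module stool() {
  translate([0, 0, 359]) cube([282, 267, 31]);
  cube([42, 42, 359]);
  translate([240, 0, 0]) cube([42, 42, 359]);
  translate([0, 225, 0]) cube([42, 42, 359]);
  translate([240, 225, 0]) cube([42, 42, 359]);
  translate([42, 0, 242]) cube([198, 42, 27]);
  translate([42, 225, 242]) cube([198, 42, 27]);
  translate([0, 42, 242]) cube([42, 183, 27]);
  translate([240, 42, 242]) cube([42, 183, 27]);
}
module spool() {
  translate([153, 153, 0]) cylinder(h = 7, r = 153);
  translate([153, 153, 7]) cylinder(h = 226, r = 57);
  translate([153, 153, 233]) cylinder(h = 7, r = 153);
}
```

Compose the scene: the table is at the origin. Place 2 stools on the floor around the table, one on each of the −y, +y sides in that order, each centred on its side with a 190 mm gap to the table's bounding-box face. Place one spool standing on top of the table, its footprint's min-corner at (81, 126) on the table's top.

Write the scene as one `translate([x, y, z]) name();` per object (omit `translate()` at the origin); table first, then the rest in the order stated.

table();
translate([268, -457, 0]) stool();
translate([268, 703, 0]) stool();
translate([81, 126, 703]) spool();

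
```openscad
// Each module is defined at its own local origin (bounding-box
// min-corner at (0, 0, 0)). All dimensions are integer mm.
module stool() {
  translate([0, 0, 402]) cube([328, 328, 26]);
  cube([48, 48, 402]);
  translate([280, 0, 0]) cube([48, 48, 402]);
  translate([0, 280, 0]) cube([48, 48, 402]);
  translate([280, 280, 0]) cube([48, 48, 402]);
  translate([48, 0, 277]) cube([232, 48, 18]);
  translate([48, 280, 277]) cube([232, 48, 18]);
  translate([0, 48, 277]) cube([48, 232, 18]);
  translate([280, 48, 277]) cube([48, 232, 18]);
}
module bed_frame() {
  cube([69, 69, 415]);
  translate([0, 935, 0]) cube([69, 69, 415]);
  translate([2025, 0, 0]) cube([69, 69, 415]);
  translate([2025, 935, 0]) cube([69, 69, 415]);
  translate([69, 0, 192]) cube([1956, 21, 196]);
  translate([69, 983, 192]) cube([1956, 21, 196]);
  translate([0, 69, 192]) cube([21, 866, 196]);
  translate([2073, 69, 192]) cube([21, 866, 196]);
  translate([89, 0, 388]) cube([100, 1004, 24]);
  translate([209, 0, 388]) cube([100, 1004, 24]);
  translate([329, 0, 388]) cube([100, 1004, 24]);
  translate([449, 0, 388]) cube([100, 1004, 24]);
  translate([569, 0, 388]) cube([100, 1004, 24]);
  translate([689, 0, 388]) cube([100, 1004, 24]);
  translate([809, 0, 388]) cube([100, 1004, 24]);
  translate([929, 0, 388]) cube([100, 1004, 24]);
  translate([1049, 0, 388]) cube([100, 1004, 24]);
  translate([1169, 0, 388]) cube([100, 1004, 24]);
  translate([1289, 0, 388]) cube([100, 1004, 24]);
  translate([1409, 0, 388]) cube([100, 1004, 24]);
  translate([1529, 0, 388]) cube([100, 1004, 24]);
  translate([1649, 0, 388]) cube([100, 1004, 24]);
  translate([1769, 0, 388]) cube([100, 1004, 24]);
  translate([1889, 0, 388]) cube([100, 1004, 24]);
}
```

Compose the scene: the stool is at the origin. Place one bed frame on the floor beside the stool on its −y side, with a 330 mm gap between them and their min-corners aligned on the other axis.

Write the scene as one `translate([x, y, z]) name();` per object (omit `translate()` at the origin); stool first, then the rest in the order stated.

stool();
translate([0, -1334, 0]) bed_frame();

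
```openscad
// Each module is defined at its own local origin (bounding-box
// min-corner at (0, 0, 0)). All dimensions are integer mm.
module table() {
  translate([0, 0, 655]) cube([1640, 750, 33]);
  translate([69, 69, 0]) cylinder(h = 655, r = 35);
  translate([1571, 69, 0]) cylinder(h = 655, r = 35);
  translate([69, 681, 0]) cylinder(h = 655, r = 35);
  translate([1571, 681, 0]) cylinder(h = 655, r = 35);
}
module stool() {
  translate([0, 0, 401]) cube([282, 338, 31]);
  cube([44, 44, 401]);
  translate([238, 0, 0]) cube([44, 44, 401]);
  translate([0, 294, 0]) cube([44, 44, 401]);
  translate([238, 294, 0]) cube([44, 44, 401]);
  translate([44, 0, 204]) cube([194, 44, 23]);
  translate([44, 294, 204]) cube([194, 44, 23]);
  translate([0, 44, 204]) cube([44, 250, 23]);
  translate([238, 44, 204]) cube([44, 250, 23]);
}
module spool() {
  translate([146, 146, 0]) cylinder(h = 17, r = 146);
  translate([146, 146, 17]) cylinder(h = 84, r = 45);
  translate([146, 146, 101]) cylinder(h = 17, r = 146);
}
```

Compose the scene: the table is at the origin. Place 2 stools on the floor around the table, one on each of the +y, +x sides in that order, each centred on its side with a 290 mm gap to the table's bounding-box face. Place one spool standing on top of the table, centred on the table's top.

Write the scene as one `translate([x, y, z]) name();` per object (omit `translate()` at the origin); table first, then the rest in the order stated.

table();
translate([679, 1040, 0]) stool();
translate([1930, 206, 0]) stool();
translate([674, 229, 688]) spool();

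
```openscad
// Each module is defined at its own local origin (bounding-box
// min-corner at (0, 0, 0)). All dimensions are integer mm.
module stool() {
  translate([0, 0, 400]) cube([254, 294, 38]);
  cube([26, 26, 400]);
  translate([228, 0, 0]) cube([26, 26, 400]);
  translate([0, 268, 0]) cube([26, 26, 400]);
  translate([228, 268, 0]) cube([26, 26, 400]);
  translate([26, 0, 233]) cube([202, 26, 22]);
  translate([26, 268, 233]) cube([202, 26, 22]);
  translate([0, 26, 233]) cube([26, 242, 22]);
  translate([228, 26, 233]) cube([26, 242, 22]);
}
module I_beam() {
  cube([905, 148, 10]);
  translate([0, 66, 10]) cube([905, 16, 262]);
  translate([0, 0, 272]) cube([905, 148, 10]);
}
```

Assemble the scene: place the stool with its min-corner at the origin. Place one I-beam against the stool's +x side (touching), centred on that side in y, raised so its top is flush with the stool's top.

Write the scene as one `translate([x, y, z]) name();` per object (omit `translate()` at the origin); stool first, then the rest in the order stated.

stool();
translate([254, 73, 156]) I_beam();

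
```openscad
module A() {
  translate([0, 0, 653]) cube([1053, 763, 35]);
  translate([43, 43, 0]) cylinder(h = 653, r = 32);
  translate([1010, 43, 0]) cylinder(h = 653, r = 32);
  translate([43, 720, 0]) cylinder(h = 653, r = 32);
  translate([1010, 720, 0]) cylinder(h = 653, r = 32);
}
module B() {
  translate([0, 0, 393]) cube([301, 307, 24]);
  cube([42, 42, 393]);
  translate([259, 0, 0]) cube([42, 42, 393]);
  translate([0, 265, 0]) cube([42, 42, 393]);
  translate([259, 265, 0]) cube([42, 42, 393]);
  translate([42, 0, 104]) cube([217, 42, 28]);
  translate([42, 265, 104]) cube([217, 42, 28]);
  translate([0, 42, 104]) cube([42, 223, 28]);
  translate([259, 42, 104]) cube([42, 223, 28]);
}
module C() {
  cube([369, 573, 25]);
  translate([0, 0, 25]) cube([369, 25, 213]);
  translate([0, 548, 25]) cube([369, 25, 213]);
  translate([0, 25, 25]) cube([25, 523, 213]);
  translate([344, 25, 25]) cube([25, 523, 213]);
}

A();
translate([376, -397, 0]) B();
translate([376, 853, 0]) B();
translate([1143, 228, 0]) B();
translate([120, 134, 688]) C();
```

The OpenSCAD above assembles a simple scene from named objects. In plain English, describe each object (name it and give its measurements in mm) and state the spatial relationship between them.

A is a table: top 1053 mm (x) × 763 mm (y), 35 mm thick, upper face at z = 688 mm, on four round legs of 64 mm diameter, each leg's bounding box inset 11 mm from the nearest pair of top edges, running from z = 0 to the bottom of the top.

B is a four-legged stool. The seat is 301×307 mm, 24 mm thick, top at z = 417 mm. It stands on four square legs, each 42×42 mm in cross-section, from z = 0 to the seat underside, each flush with a corner of the seat. Four stretchers, 42 mm wide and 28 mm tall, connect adjacent legs with their undersides at z = 104 mm, each running between the inner faces of the legs it joins and aligned with the legs' outer faces on the other axis.

C is an open storage box with external size 369×573×238 mm and wall thickness 25 mm (the base is also 25 mm thick). The base covers the whole footprint; the four walls stand on the base, with the y-facing walls full-width and the x-facing walls fitting between their inner faces.

Three stools sit around the table at the −y, +y, +x sides. The open box is on top of the table.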